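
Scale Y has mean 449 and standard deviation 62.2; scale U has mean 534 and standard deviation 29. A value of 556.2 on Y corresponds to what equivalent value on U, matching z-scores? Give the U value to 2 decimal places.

z = (556.2 − 449)/62.2 ≈ 1.7235.
U = 534 + z·29 = 534 + (556.2 − 449)·29/62.2 ≈ 583.98.

U = 583.98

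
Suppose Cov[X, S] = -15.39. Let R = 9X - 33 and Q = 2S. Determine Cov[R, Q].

Cov[R, Q] = -277.02

Cov[R, Q] = a·c·Cov[X, S] = 9·2·(-15.39) = -277.02. Additive constants drop out.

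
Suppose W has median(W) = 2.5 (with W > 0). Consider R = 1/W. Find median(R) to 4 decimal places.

1/W is monotone on this domain, so median(R) = 1/(2.5) = 0.4.

median(R) = 0.4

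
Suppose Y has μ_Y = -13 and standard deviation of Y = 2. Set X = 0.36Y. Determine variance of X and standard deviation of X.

X = 0.36Y is linear with a = 0.36, b = 0.
variance of Y = 2² = 4.
variance of X = a²·variance of Y = 0.36²·4 = 0.5184.
standard deviation of X = |a|·standard deviation of Y = |0.36|·2 = 0.72.

variance of X = 0.5184, standard deviation of X = 0.72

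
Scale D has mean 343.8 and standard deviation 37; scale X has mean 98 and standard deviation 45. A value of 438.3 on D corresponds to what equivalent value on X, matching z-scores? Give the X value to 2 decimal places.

X = 212.93

z = (438.3 − 343.8)/37 ≈ 2.5541.
X = 98 + z·45 = 98 + (438.3 − 343.8)·45/37 ≈ 212.93.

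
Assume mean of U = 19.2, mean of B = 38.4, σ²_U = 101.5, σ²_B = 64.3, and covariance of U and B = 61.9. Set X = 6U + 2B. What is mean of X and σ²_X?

mean of X = 6·mean of U + 2·mean of B = 6·19.2 + 2·38.4 = 192.
σ²_X = a²·σ²_U + b²·σ²_B + 2ab·covariance of U and B with a = 6, b = 2.
= 6²·101.5 + 2²·64.3 + 2·6·2·61.9
= 3654 + 257.2 + 1485.6 = 5396.8.

mean of X = 192, σ²_X = 5396.8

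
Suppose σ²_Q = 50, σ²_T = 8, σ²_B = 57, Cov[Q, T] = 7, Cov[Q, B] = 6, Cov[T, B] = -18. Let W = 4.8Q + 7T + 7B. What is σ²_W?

σ²_W = a²·σ²_Q + b²·σ²_T + c²·σ²_B + 2ab·Cov[Q, T] + 2ac·Cov[Q, B] + 2bc·Cov[T, B], with a = 4.8, b = 7, c = 7.
= 1152 + 392 + 2793 + 470.4 + 403.2 + (-1764)
= 3446.6.

σ²_W = 3446.6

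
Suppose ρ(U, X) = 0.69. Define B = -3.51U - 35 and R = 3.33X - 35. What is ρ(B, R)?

Linear rescalings preserve |correlation|; the slopes -3.51 and 3.33 have opposite signs, so the correlation flips sign: ρ(B, R) = −ρ(U, X) = -0.69.

ρ(B, R) = -0.69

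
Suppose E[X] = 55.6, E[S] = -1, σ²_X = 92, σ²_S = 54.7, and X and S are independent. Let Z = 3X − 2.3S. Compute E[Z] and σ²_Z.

E[Z] = 3·E[X] + (-2.3)·E[S] = 3·55.6 + (-2.3)·(-1) = 169.1.
σ²_Z = a²·σ²_X + b²·σ²_S + 2ab·Cov[X, S] with a = 3, b = -2.3.
Independence gives Cov[X, S] = 0.
= 3²·92 + (-2.3)²·54.7 + 2·3·(-2.3)·0
= 828 + 289.363 + 0 = 1117.363.

E[Z] = 169.1, σ²_Z = 1117.363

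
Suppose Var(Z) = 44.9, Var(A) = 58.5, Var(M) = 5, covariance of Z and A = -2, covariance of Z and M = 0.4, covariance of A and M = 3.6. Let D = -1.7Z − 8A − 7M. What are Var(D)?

Var(D) = 4477.081

Var(D) = a²·Var(Z) + b²·Var(A) + c²·Var(M) + 2ab·covariance of Z and A + 2ac·covariance of Z and M + 2bc·covariance of A and M, with a = -1.7, b = -8, c = -7.
= 129.761 + 3744 + 245 + (-54.4) + 9.52 + 403.2
= 4477.081.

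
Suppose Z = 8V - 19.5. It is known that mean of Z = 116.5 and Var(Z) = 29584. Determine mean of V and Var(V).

From Z = 8V - 19.5: mean of Z = a·mean of V + b, so mean of V = (mean of Z − b)/a = (116.5 − (-19.5))/8 = 17.
Var(Z) = a²·Var(V), so Var(V) = 29584/8² = 462.25.

mean of V = 17, Var(V) = 462.25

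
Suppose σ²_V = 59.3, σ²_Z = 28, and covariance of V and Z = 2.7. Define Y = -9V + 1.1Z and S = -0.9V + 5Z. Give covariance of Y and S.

covariance of Y and S = 510.157

By bilinearity, covariance of Y and S = ac·σ²_V + bd·σ²_Z + (ad+bc)·covariance of V and Z, with a=-9, b=1.1, c=-0.9, d=5.
ac·σ²_V = (-9)·(-0.9)·59.3 = 480.33
bd·σ²_Z = 1.1·5·28 = 154
(ad+bc)·covariance of V and Z = (-45.99)·2.7 = -124.173
covariance of Y and S = 480.33 + 154 + (-124.173) = 510.157.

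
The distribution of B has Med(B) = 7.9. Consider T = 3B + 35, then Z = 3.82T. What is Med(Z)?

Med(T) = 3·7.9 + 35 = 58.7.
Med(Z) = 3.82·58.7 = 224.234.

Med(Z) = 224.234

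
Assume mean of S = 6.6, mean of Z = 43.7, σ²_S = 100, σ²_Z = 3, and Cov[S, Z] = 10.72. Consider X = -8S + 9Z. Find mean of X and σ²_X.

mean of X = 340.5, σ²_X = 5099.32

mean of X = (-8)·mean of S + 9·mean of Z = (-8)·6.6 + 9·43.7 = 340.5.
σ²_X = a²·σ²_S + b²·σ²_Z + 2ab·Cov[S, Z] with a = -8, b = 9.
= (-8)²·100 + 9²·3 + 2·(-8)·9·10.72
= 6400 + 243 + (-1543.68) = 5099.32.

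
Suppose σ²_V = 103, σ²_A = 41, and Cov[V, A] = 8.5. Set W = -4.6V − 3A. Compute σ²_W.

σ²_W = 2783.08

σ²_W = a²·σ²_V + b²·σ²_A + 2ab·Cov[V, A] with a = -4.6, b = -3.
= (-4.6)²·103 + (-3)²·41 + 2·(-4.6)·(-3)·8.5
= 2179.48 + 369 + 234.6 = 2783.08.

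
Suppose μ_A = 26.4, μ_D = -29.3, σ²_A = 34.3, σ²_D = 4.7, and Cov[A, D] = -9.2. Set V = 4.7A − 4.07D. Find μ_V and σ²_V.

μ_V = 243.331, σ²_V = 1187.51563

μ_V = 4.7·μ_A + (-4.07)·μ_D = 4.7·26.4 + (-4.07)·(-29.3) = 243.331.
σ²_V = a²·σ²_A + b²·σ²_D + 2ab·Cov[A, D] with a = 4.7, b = -4.07.
= 4.7²·34.3 + (-4.07)²·4.7 + 2·4.7·(-4.07)·(-9.2)
= 757.687 + 77.85503 + 351.9736 = 1187.51563.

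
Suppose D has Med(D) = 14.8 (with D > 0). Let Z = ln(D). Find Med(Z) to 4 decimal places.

Med(Z) = 2.6946

ln(D) is monotone on this domain, so Med(Z) = ln(14.8) ≈ 2.6946.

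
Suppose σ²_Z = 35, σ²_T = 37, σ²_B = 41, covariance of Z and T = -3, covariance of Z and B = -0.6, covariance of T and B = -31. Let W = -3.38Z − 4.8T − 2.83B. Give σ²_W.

σ²_W = 629.66842

σ²_W = a²·σ²_Z + b²·σ²_T + c²·σ²_B + 2ab·covariance of Z and T + 2ac·covariance of Z and B + 2bc·covariance of T and B, with a = -3.38, b = -4.8, c = -2.83.
= 399.854 + 852.48 + 328.3649 + (-97.344) + (-11.47848) + (-842.208)
= 629.66842.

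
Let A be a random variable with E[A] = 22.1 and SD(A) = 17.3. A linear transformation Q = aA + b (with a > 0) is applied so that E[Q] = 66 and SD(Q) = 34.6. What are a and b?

a = 2, b = 21.8

SD(Q) = a·SD(A) (a > 0), so a = 34.6/17.3 = 2.
E[Q] = a·E[A] + b, so b = 66 − 2·22.1 = 21.8.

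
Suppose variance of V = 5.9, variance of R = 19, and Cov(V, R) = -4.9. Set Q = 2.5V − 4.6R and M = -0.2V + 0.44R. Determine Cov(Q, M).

By bilinearity, Cov(Q, M) = ac·variance of V + bd·variance of R + (ad+bc)·Cov(V, R), with a=2.5, b=-4.6, c=-0.2, d=0.44.
ac·variance of V = 2.5·(-0.2)·5.9 = -2.95
bd·variance of R = (-4.6)·0.44·19 = -38.456
(ad+bc)·Cov(V, R) = (2.02)·(-4.9) = -9.898
Cov(Q, M) = -2.95 + (-38.456) + (-9.898) = -51.304.

Cov(Q, M) = -51.304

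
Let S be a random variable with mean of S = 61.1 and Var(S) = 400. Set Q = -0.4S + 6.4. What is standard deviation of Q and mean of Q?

standard deviation of Q = 8, mean of Q = -18.04

Q = -0.4S + 6.4 is linear with a = -0.4, b = 6.4.
standard deviation of S = √400 = 20.
standard deviation of Q = |a|·standard deviation of S = |-0.4|·20 = 8.
mean of Q = a·mean of S + b = (-0.4)·61.1 + 6.4 = -18.04.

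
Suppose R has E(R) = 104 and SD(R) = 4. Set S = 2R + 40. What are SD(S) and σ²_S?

SD(S) = 8, σ²_S = 64

S = 2R + 40 is linear with a = 2, b = 40.
SD(S) = |a|·SD(R) = |2|·4 = 8.
σ²_R = 4² = 16.
σ²_S = a²·σ²_R = 2²·16 = 64 (the additive constant 40 does not affect variance).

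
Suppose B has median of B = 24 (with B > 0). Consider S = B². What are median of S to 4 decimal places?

median of S = 576

B² is monotone on this domain, so median of S = square(24) = 576.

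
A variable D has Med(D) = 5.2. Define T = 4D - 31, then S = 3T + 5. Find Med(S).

Med(T) = 4·5.2 + (-31) = -10.2.
Med(S) = 3·(-10.2) + 5 = -25.6.

Med(S) = -25.6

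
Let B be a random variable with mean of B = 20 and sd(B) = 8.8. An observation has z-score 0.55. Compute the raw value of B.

B = 24.84

B = mean of B + z·sd(B) = 20 + 0.55·8.8 = 24.84.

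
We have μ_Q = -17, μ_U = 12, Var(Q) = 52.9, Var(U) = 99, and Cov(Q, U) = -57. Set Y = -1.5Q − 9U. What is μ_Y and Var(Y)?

μ_Y = -82.5, Var(Y) = 6599.025

μ_Y = (-1.5)·μ_Q + (-9)·μ_U = (-1.5)·(-17) + (-9)·12 = -82.5.
Var(Y) = a²·Var(Q) + b²·Var(U) + 2ab·Cov(Q, U) with a = -1.5, b = -9.
= (-1.5)²·52.9 + (-9)²·99 + 2·(-1.5)·(-9)·(-57)
= 119.025 + 8019 + (-1539) = 6599.025.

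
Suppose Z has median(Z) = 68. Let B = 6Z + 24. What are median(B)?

median(B) = 432

A linear map preserves order up to sign, so median(B) = a·median(Z) + b = 6·68 + 24 = 432.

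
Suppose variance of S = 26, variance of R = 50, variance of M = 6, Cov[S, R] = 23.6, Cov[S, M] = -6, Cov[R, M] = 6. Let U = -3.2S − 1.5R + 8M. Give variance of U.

variance of U = 1152.5

variance of U = a²·variance of S + b²·variance of R + c²·variance of M + 2ab·Cov[S, R] + 2ac·Cov[S, M] + 2bc·Cov[R, M], with a = -3.2, b = -1.5, c = 8.
= 266.24 + 112.5 + 384 + 226.56 + 307.2 + (-144)
= 1152.5.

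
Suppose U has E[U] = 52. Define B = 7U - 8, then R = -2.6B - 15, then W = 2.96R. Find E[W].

E[B] = 7·52 + (-8) = 356.
E[R] = (-2.6)·356 + (-15) = -940.6.
E[W] = 2.96·(-940.6) = -2784.176.

E[W] = -2784.176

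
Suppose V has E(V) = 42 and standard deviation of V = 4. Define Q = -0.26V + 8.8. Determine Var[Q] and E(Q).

Var[Q] = 1.0816, E(Q) = -2.12

Q = -0.26V + 8.8 is linear with a = -0.26, b = 8.8.
Var[V] = 4² = 16.
Var[Q] = a²·Var[V] = (-0.26)²·16 = 1.0816 (the additive constant 8.8 does not affect variance).
E(Q) = a·E(V) + b = (-0.26)·42 + 8.8 = -2.12.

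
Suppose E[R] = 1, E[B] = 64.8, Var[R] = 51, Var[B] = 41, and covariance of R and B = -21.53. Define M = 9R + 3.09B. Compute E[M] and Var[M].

E[M] = 9·E[R] + 3.09·E[B] = 9·1 + 3.09·64.8 = 209.232.
Var[M] = a²·Var[R] + b²·Var[B] + 2ab·covariance of R and B with a = 9, b = 3.09.
= 9²·51 + 3.09²·41 + 2·9·3.09·(-21.53)
= 4131 + 391.4721 + (-1197.4986) = 3324.9735.

E[M] = 209.232, Var[M] = 3324.9735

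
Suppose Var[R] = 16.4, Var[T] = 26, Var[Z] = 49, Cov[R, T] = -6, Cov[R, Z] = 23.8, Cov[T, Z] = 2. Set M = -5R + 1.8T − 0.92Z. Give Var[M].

Var[M] = a²·Var[R] + b²·Var[T] + c²·Var[Z] + 2ab·Cov[R, T] + 2ac·Cov[R, Z] + 2bc·Cov[T, Z], with a = -5, b = 1.8, c = -0.92.
= 410 + 84.24 + 41.4736 + 108 + 218.96 + (-6.624)
= 856.0496.

Var[M] = 856.0496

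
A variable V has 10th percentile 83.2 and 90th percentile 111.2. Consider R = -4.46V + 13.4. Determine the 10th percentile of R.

10th percentile of R = -482.552

Since a = -4.46 < 0 the transformation is decreasing, reversing order: the 10th percentile of R corresponds to the 90th percentile of V.
So P_{10}(R) = a·P_{90}(V) + b = (-4.46)·111.2 + 13.4 = -482.552.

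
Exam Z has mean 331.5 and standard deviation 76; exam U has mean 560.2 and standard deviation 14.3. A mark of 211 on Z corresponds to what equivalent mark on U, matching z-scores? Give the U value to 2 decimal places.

U = 537.53

z = (211 − 331.5)/76 ≈ -1.5855.
U = 560.2 + z·14.3 = 560.2 + (211 − 331.5)·14.3/76 ≈ 537.53.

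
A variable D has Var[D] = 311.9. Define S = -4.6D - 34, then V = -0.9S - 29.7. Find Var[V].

Var[S] = (-4.6)²·311.9 = 6599.804.
Var[V] = (-0.9)²·6599.804 = 5345.84124.

Var[V] = 5345.84124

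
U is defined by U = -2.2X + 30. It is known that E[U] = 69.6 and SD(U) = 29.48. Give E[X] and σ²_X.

From U = -2.2X + 30: E[U] = a·E[X] + b, so E[X] = (E[U] − b)/a = (69.6 − 30)/(-2.2) = -18.
σ²_U = 29.48² = 869.0704.
σ²_U = a²·σ²_X, so σ²_X = 869.0704/(-2.2)² = 179.56.

E[X] = -18, σ²_X = 179.56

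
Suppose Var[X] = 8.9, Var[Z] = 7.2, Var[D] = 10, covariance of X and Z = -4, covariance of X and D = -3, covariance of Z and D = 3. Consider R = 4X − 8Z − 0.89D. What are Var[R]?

Var[R] = 931.201

Var[R] = a²·Var[X] + b²·Var[Z] + c²·Var[D] + 2ab·covariance of X and Z + 2ac·covariance of X and D + 2bc·covariance of Z and D, with a = 4, b = -8, c = -0.89.
= 142.4 + 460.8 + 7.921 + 256 + 21.36 + 42.72
= 931.201.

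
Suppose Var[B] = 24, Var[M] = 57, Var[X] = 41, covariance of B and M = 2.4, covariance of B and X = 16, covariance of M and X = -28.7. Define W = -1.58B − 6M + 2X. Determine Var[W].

Var[W] = 2909.0976

Var[W] = a²·Var[B] + b²·Var[M] + c²·Var[X] + 2ab·covariance of B and M + 2ac·covariance of B and X + 2bc·covariance of M and X, with a = -1.58, b = -6, c = 2.
= 59.9136 + 2052 + 164 + 45.504 + (-101.12) + 688.8
= 2909.0976.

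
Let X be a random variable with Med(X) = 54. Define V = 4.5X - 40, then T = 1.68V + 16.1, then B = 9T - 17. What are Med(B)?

Med(B) = 3197.26

Med(V) = 4.5·54 + (-40) = 203.
Med(T) = 1.68·203 + 16.1 = 357.14.
Med(B) = 9·357.14 + (-17) = 3197.26.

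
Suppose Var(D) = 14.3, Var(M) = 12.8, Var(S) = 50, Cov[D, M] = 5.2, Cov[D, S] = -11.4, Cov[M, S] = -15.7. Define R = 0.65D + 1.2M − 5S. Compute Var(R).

Var(R) = 1545.08575

Var(R) = a²·Var(D) + b²·Var(M) + c²·Var(S) + 2ab·Cov[D, M] + 2ac·Cov[D, S] + 2bc·Cov[M, S], with a = 0.65, b = 1.2, c = -5.
= 6.04175 + 18.432 + 1250 + 8.112 + 74.1 + 188.4
= 1545.08575.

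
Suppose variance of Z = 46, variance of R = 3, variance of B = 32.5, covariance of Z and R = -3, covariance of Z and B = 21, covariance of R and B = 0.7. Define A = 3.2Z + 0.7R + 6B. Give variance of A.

variance of A = 2441.35

variance of A = a²·variance of Z + b²·variance of R + c²·variance of B + 2ab·covariance of Z and R + 2ac·covariance of Z and B + 2bc·covariance of R and B, with a = 3.2, b = 0.7, c = 6.
= 471.04 + 1.47 + 1170 + (-13.44) + 806.4 + 5.88
= 2441.35.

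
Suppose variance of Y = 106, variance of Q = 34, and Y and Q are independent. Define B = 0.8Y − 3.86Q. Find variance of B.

variance of B = a²·variance of Y + b²·variance of Q + 2ab·covariance of Y and Q with a = 0.8, b = -3.86.
Independence gives covariance of Y and Q = 0.
= 0.8²·106 + (-3.86)²·34 + 2·0.8·(-3.86)·0
= 67.84 + 506.5864 + 0 = 574.4264.

variance of B = 574.4264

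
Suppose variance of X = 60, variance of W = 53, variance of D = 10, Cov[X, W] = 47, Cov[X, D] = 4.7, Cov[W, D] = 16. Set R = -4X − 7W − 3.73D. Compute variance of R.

variance of R = a²·variance of X + b²·variance of W + c²·variance of D + 2ab·Cov[X, W] + 2ac·Cov[X, D] + 2bc·Cov[W, D], with a = -4, b = -7, c = -3.73.
= 960 + 2597 + 139.129 + 2632 + 140.248 + 835.52
= 7303.897.

variance of R = 7303.897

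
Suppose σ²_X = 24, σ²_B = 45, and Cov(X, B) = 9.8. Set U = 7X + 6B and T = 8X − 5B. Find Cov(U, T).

Cov(U, T) = 121.4

By bilinearity, Cov(U, T) = ac·σ²_X + bd·σ²_B + (ad+bc)·Cov(X, B), with a=7, b=6, c=8, d=-5.
ac·σ²_X = 7·8·24 = 1344
bd·σ²_B = 6·(-5)·45 = -1350
(ad+bc)·Cov(X, B) = (13)·9.8 = 127.4
Cov(U, T) = 1344 + (-1350) + 127.4 = 121.4.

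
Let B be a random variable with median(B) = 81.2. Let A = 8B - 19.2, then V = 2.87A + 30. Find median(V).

median(A) = 8·81.2 + (-19.2) = 630.4.
median(V) = 2.87·630.4 + 30 = 1839.248.

median(V) = 1839.248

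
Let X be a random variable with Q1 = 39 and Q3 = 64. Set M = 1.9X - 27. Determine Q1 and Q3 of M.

Q1(M) = 47.1, Q3(M) = 94.6

a = 1.9 > 0: Q1(M) = a·Q1(X)+b = 47.1, Q3(M) = a·Q3(X)+b = 94.6.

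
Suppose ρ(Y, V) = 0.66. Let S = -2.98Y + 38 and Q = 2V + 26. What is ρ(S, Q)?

Linear rescalings preserve |correlation|; the slopes -2.98 and 2 have opposite signs, so the correlation flips sign: ρ(S, Q) = −ρ(Y, V) = -0.66.

ρ(S, Q) = -0.66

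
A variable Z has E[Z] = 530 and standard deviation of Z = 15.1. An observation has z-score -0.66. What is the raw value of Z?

Z = E[Z] + z·standard deviation of Z = 530 + (-0.66)·15.1 = 520.034.

Z = 520.034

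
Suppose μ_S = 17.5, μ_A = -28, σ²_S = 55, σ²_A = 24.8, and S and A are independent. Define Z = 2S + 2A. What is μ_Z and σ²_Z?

μ_Z = -21, σ²_Z = 319.2

μ_Z = 2·μ_S + 2·μ_A = 2·17.5 + 2·(-28) = -21.
σ²_Z = a²·σ²_S + b²·σ²_A + 2ab·Cov[S, A] with a = 2, b = 2.
Independence gives Cov[S, A] = 0.
= 2²·55 + 2²·24.8 + 2·2·2·0
= 220 + 99.2 + 0 = 319.2.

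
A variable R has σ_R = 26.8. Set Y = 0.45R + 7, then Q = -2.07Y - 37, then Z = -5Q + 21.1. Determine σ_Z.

σ_Z = 124.821

σ_Y = |0.45|·26.8 = 12.06.
σ_Q = |-2.07|·12.06 = 24.9642.
σ_Z = |-5|·24.9642 = 124.821.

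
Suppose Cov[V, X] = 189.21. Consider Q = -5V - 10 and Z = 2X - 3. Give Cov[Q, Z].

Cov[Q, Z] = a·c·Cov[V, X] = (-5)·2·189.21 = -1892.1. Additive constants drop out.

Cov[Q, Z] = -1892.1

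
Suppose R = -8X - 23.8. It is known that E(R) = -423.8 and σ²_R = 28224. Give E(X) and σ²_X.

E(X) = 50, σ²_X = 441

From R = -8X - 23.8: E(R) = a·E(X) + b, so E(X) = (E(R) − b)/a = (-423.8 − (-23.8))/(-8) = 50.
σ²_R = a²·σ²_X, so σ²_X = 28224/(-8)² = 441.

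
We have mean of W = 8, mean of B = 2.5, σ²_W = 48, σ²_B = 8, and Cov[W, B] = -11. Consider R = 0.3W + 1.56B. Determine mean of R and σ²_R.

mean of R = 6.3, σ²_R = 13.4928

mean of R = 0.3·mean of W + 1.56·mean of B = 0.3·8 + 1.56·2.5 = 6.3.
σ²_R = a²·σ²_W + b²·σ²_B + 2ab·Cov[W, B] with a = 0.3, b = 1.56.
= 0.3²·48 + 1.56²·8 + 2·0.3·1.56·(-11)
= 4.32 + 19.4688 + (-10.296) = 13.4928.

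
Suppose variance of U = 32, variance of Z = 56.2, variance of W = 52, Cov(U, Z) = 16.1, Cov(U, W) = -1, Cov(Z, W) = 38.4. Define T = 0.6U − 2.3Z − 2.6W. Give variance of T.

variance of T = a²·variance of U + b²·variance of Z + c²·variance of W + 2ab·Cov(U, Z) + 2ac·Cov(U, W) + 2bc·Cov(Z, W), with a = 0.6, b = -2.3, c = -2.6.
= 11.52 + 297.298 + 351.52 + (-44.436) + 3.12 + 459.264
= 1078.286.

variance of T = 1078.286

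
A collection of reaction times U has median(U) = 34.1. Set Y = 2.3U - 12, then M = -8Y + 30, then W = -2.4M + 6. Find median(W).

median(Y) = 2.3·34.1 + (-12) = 66.43.
median(M) = (-8)·66.43 + 30 = -501.44.
median(W) = (-2.4)·(-501.44) + 6 = 1209.456.

median(W) = 1209.456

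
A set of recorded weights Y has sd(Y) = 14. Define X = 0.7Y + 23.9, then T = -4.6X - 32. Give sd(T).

sd(T) = 45.08

sd(X) = |0.7|·14 = 9.8.
sd(T) = |-4.6|·9.8 = 45.08.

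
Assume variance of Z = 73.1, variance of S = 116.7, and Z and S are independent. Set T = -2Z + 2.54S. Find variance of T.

variance of T = 1045.30172

variance of T = a²·variance of Z + b²·variance of S + 2ab·covariance of Z and S with a = -2, b = 2.54.
Independence gives covariance of Z and S = 0.
= (-2)²·73.1 + 2.54²·116.7 + 2·(-2)·2.54·0
= 292.4 + 752.90172 + 0 = 1045.30172.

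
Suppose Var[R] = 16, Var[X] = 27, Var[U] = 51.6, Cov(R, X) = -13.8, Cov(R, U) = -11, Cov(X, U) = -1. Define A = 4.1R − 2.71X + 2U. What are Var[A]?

Var[A] = 810.7543

Var[A] = a²·Var[R] + b²·Var[X] + c²·Var[U] + 2ab·Cov(R, X) + 2ac·Cov(R, U) + 2bc·Cov(X, U), with a = 4.1, b = -2.71, c = 2.
= 268.96 + 198.2907 + 206.4 + 306.6636 + (-180.4) + 10.84
= 810.7543.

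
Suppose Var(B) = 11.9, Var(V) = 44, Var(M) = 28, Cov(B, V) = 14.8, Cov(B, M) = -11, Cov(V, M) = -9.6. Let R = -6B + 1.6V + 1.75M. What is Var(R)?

Var(R) = 519.87

Var(R) = a²·Var(B) + b²·Var(V) + c²·Var(M) + 2ab·Cov(B, V) + 2ac·Cov(B, M) + 2bc·Cov(V, M), with a = -6, b = 1.6, c = 1.75.
= 428.4 + 112.64 + 85.75 + (-284.16) + 231 + (-53.76)
= 519.87.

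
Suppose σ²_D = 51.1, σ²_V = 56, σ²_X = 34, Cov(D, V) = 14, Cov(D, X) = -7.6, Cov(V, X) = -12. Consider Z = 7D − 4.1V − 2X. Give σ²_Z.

σ²_Z = a²·σ²_D + b²·σ²_V + c²·σ²_X + 2ab·Cov(D, V) + 2ac·Cov(D, X) + 2bc·Cov(V, X), with a = 7, b = -4.1, c = -2.
= 2503.9 + 941.36 + 136 + (-803.6) + 212.8 + (-196.8)
= 2793.66.

σ²_Z = 2793.66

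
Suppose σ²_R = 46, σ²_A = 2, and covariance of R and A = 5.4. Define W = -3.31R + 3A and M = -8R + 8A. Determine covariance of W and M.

By bilinearity, covariance of W and M = ac·σ²_R + bd·σ²_A + (ad+bc)·covariance of R and A, with a=-3.31, b=3, c=-8, d=8.
ac·σ²_R = (-3.31)·(-8)·46 = 1218.08
bd·σ²_A = 3·8·2 = 48
(ad+bc)·covariance of R and A = (-50.48)·5.4 = -272.592
covariance of W and M = 1218.08 + 48 + (-272.592) = 993.488.

covariance of W and M = 993.488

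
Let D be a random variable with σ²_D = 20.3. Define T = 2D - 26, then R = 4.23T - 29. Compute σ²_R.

σ²_R = 1452.90348

σ²_T = 2²·20.3 = 81.2.
σ²_R = 4.23²·81.2 = 1452.90348.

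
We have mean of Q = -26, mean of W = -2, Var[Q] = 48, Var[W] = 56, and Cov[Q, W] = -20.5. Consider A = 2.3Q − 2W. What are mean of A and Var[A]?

mean of A = 2.3·mean of Q + (-2)·mean of W = 2.3·(-26) + (-2)·(-2) = -55.8.
Var[A] = a²·Var[Q] + b²·Var[W] + 2ab·Cov[Q, W] with a = 2.3, b = -2.
= 2.3²·48 + (-2)²·56 + 2·2.3·(-2)·(-20.5)
= 253.92 + 224 + 188.6 = 666.52.

mean of A = -55.8, Var[A] = 666.52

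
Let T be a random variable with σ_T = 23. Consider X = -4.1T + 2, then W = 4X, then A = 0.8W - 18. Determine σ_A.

σ_X = |-4.1|·23 = 94.3.
σ_W = |4|·94.3 = 377.2.
σ_A = |0.8|·377.2 = 301.76.

σ_A = 301.76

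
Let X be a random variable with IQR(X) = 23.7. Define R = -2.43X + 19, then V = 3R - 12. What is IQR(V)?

IQR(V) = 172.773

IQR(R) = |-2.43|·23.7 = 57.591.
IQR(V) = |3|·57.591 = 172.773.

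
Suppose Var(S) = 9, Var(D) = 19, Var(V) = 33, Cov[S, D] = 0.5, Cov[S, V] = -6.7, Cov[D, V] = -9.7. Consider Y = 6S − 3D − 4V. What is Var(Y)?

Var(Y) = 1093.8

Var(Y) = a²·Var(S) + b²·Var(D) + c²·Var(V) + 2ab·Cov[S, D] + 2ac·Cov[S, V] + 2bc·Cov[D, V], with a = 6, b = -3, c = -4.
= 324 + 171 + 528 + (-18) + 321.6 + (-232.8)
= 1093.8.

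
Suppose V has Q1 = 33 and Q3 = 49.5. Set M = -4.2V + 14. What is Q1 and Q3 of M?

Q1(M) = -193.9, Q3(M) = -124.6

a = -4.2 < 0 reverses order: Q1(M) comes from Q3(V), Q3(M) from Q1(V).
Q1(M) = (-4.2)·49.5 + 14 = -193.9; Q3(M) = (-4.2)·33 + 14 = -124.6.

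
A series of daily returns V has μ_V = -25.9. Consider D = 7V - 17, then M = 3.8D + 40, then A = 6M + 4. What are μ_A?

μ_D = 7·(-25.9) + (-17) = -198.3.
μ_M = 3.8·(-198.3) + 40 = -713.54.
μ_A = 6·(-713.54) + 4 = -4277.24.

μ_A = -4277.24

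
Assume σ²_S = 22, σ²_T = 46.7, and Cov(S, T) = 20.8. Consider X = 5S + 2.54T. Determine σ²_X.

σ²_X = 1379.60972

σ²_X = a²·σ²_S + b²·σ²_T + 2ab·Cov(S, T) with a = 5, b = 2.54.
= 5²·22 + 2.54²·46.7 + 2·5·2.54·20.8
= 550 + 301.28972 + 528.32 = 1379.60972.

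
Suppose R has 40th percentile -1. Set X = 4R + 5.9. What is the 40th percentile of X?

40th percentile of X = 1.9

Since a = 4 > 0 the transformation is increasing, so the 40th percentile of X = a·(P_{40} of R) + b = 4·(-1) + 5.9 = 1.9.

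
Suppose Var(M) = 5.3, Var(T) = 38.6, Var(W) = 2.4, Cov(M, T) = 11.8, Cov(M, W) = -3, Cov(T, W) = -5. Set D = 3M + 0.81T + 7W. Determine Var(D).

Var(D) = a²·Var(M) + b²·Var(T) + c²·Var(W) + 2ab·Cov(M, T) + 2ac·Cov(M, W) + 2bc·Cov(T, W), with a = 3, b = 0.81, c = 7.
= 47.7 + 25.32546 + 117.6 + 57.348 + (-126) + (-56.7)
= 65.27346.

Var(D) = 65.27346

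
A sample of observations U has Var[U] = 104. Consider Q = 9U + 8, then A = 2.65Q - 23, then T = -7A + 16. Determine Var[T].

Var[Q] = 9²·104 = 8424.
Var[A] = 2.65²·8424 = 59157.54.
Var[T] = (-7)²·59157.54 = 2898719.46.

Var[T] = 2898719.46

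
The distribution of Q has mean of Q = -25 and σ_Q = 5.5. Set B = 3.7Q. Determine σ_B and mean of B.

B = 3.7Q is linear with a = 3.7, b = 0.
σ_B = |a|·σ_Q = |3.7|·5.5 = 20.35.
mean of B = a·mean of Q + b = 3.7·(-25) = -92.5.

σ_B = 20.35, mean of B = -92.5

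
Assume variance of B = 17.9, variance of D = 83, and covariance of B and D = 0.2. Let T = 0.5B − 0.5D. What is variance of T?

variance of T = a²·variance of B + b²·variance of D + 2ab·covariance of B and D with a = 0.5, b = -0.5.
= 0.5²·17.9 + (-0.5)²·83 + 2·0.5·(-0.5)·0.2
= 4.475 + 20.75 + (-0.1) = 25.125.

variance of T = 25.125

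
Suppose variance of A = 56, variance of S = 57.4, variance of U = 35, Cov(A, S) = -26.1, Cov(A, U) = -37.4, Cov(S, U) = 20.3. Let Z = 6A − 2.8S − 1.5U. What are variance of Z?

variance of Z = a²·variance of A + b²·variance of S + c²·variance of U + 2ab·Cov(A, S) + 2ac·Cov(A, U) + 2bc·Cov(S, U), with a = 6, b = -2.8, c = -1.5.
= 2016 + 450.016 + 78.75 + 876.96 + 673.2 + 170.52
= 4265.446.

variance of Z = 4265.446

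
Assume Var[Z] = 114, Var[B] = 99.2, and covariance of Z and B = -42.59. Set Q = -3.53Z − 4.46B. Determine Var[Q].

Var[Q] = 2052.732436

Var[Q] = a²·Var[Z] + b²·Var[B] + 2ab·covariance of Z and B with a = -3.53, b = -4.46.
= (-3.53)²·114 + (-4.46)²·99.2 + 2·(-3.53)·(-4.46)·(-42.59)
= 1420.5426 + 1973.24672 + (-1341.056884) = 2052.732436.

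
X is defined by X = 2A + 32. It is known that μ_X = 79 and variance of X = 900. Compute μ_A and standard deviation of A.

From X = 2A + 32: μ_X = a·μ_A + b, so μ_A = (μ_X − b)/a = (79 − 32)/2 = 23.5.
standard deviation of X = √900 = 30.
standard deviation of X = |a|·standard deviation of A, so standard deviation of A = 30/|2| = 15.

μ_A = 23.5, standard deviation of A = 15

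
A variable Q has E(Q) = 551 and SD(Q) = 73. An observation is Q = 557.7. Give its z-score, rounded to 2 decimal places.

z = (Q − E(Q)) / SD(Q) = (557.7 − 551) / 73 ≈ 0.09.

z = 0.09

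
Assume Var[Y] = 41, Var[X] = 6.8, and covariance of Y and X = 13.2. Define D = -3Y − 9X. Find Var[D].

Var[D] = 1632.6

Var[D] = a²·Var[Y] + b²·Var[X] + 2ab·covariance of Y and X with a = -3, b = -9.
= (-3)²·41 + (-9)²·6.8 + 2·(-3)·(-9)·13.2
= 369 + 550.8 + 712.8 = 1632.6.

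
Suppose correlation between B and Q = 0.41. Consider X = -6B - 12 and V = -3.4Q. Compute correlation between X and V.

Linear rescalings preserve correlation up to sign; here the slopes -6 and -3.4 have the same sign, so correlation between X and V = correlation between B and Q = 0.41.

correlation between X and V = 0.41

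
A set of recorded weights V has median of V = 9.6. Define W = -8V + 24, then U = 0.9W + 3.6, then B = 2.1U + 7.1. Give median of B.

median of B = -85.132

median of W = (-8)·9.6 + 24 = -52.8.
median of U = 0.9·(-52.8) + 3.6 = -43.92.
median of B = 2.1·(-43.92) + 7.1 = -85.132.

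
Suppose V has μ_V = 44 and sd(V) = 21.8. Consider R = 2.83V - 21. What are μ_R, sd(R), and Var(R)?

R = 2.83V - 21 is linear with a = 2.83, b = -21.
μ_R = a·μ_V + b = 2.83·44 + (-21) = 103.52.
sd(R) = |a|·sd(V) = |2.83|·21.8 = 61.694.
Var(V) = 21.8² = 475.24.
Var(R) = a²·Var(V) = 2.83²·475.24 = 3806.149636 (the additive constant -21 does not affect variance).

μ_R = 103.52, sd(R) = 61.694, Var(R) = 3806.149636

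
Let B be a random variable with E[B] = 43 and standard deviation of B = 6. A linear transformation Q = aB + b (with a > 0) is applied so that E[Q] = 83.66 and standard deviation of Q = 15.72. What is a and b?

standard deviation of Q = a·standard deviation of B (a > 0), so a = 15.72/6 = 2.62.
E[Q] = a·E[B] + b, so b = 83.66 − 2.62·43 = -29.

a = 2.62, b = -29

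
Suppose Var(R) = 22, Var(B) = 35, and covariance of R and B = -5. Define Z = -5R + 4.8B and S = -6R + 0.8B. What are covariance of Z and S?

By bilinearity, covariance of Z and S = ac·Var(R) + bd·Var(B) + (ad+bc)·covariance of R and B, with a=-5, b=4.8, c=-6, d=0.8.
ac·Var(R) = (-5)·(-6)·22 = 660
bd·Var(B) = 4.8·0.8·35 = 134.4
(ad+bc)·covariance of R and B = (-32.8)·(-5) = 164
covariance of Z and S = 660 + 134.4 + 164 = 958.4.

covariance of Z and S = 958.4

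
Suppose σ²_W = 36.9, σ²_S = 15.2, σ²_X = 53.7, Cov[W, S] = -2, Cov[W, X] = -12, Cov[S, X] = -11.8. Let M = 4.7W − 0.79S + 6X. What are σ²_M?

σ²_M = a²·σ²_W + b²·σ²_S + c²·σ²_X + 2ab·Cov[W, S] + 2ac·Cov[W, X] + 2bc·Cov[S, X], with a = 4.7, b = -0.79, c = 6.
= 815.121 + 9.48632 + 1933.2 + 14.852 + (-676.8) + 111.864
= 2207.72332.

σ²_M = 2207.72332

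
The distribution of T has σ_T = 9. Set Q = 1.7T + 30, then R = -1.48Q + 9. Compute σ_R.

σ_R = 22.644

σ_Q = |1.7|·9 = 15.3.
σ_R = |-1.48|·15.3 = 22.644.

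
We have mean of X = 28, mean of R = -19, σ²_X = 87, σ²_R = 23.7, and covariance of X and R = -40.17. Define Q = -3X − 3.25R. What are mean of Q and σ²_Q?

mean of Q = (-3)·mean of X + (-3.25)·mean of R = (-3)·28 + (-3.25)·(-19) = -22.25.
σ²_Q = a²·σ²_X + b²·σ²_R + 2ab·covariance of X and R with a = -3, b = -3.25.
= (-3)²·87 + (-3.25)²·23.7 + 2·(-3)·(-3.25)·(-40.17)
= 783 + 250.33125 + (-783.315) = 250.01625.

mean of Q = -22.25, σ²_Q = 250.01625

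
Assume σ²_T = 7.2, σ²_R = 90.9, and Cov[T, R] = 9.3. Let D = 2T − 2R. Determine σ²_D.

σ²_D = 318

σ²_D = a²·σ²_T + b²·σ²_R + 2ab·Cov[T, R] with a = 2, b = -2.
= 2²·7.2 + (-2)²·90.9 + 2·2·(-2)·9.3
= 28.8 + 363.6 + (-74.4) = 318.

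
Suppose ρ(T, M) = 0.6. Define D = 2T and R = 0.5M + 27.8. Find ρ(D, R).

Linear rescalings preserve correlation up to sign; here the slopes 2 and 0.5 have the same sign, so ρ(D, R) = ρ(T, M) = 0.6.

ρ(D, R) = 0.6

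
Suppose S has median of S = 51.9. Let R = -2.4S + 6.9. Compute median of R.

median of R = -117.66

A linear map preserves order up to sign, so median of R = a·median of S + b = (-2.4)·51.9 + 6.9 = -117.66.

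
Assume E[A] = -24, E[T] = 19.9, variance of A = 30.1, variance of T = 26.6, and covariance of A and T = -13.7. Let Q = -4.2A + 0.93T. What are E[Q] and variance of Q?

E[Q] = 119.307, variance of Q = 660.99474

E[Q] = (-4.2)·E[A] + 0.93·E[T] = (-4.2)·(-24) + 0.93·19.9 = 119.307.
variance of Q = a²·variance of A + b²·variance of T + 2ab·covariance of A and T with a = -4.2, b = 0.93.
= (-4.2)²·30.1 + 0.93²·26.6 + 2·(-4.2)·0.93·(-13.7)
= 530.964 + 23.00634 + 107.0244 = 660.99474.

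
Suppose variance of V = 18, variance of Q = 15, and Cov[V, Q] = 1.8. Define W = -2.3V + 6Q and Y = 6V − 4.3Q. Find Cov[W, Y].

By bilinearity, Cov[W, Y] = ac·variance of V + bd·variance of Q + (ad+bc)·Cov[V, Q], with a=-2.3, b=6, c=6, d=-4.3.
ac·variance of V = (-2.3)·6·18 = -248.4
bd·variance of Q = 6·(-4.3)·15 = -387
(ad+bc)·Cov[V, Q] = (45.89)·1.8 = 82.602
Cov[W, Y] = -248.4 + (-387) + 82.602 = -552.798.

Cov[W, Y] = -552.798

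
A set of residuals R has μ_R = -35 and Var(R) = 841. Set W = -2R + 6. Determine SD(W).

SD(W) = 58

W = -2R + 6 is linear with a = -2, b = 6.
SD(R) = √841 = 29.
SD(W) = |a|·SD(R) = |-2|·29 = 58.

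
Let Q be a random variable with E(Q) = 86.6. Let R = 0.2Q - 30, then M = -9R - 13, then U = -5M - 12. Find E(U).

E(U) = -517.6

E(R) = 0.2·86.6 + (-30) = -12.68.
E(M) = (-9)·(-12.68) + (-13) = 101.12.
E(U) = (-5)·101.12 + (-12) = -517.6.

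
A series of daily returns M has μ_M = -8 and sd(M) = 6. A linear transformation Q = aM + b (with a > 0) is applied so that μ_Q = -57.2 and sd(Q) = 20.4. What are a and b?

a = 3.4, b = -30

sd(Q) = a·sd(M) (a > 0), so a = 20.4/6 = 3.4.
μ_Q = a·μ_M + b, so b = -57.2 − 3.4·(-8) = -30.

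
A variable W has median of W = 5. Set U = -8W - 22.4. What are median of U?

A linear map preserves order up to sign, so median of U = a·median of W + b = (-8)·5 + (-22.4) = -62.4.

median of U = -62.4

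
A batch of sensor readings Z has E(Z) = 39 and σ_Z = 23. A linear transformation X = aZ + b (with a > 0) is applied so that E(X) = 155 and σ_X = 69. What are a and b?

σ_X = a·σ_Z (a > 0), so a = 69/23 = 3.
E(X) = a·E(Z) + b, so b = 155 − 3·39 = 38.

a = 3, b = 38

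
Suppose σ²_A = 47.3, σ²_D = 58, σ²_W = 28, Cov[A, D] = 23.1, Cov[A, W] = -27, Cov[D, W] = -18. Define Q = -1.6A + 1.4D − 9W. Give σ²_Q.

σ²_Q = 2075.28

σ²_Q = a²·σ²_A + b²·σ²_D + c²·σ²_W + 2ab·Cov[A, D] + 2ac·Cov[A, W] + 2bc·Cov[D, W], with a = -1.6, b = 1.4, c = -9.
= 121.088 + 113.68 + 2268 + (-103.488) + (-777.6) + 453.6
= 2075.28.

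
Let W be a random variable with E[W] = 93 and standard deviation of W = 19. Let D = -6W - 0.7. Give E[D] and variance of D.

E[D] = -558.7, variance of D = 12996

D = -6W - 0.7 is linear with a = -6, b = -0.7.
E[D] = a·E[W] + b = (-6)·93 + (-0.7) = -558.7.
variance of W = 19² = 361.
variance of D = a²·variance of W = (-6)²·361 = 12996 (the additive constant -0.7 does not affect variance).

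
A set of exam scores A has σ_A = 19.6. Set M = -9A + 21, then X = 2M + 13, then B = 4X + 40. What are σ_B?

σ_M = |-9|·19.6 = 176.4.
σ_X = |2|·176.4 = 352.8.
σ_B = |4|·352.8 = 1411.2.

σ_B = 1411.2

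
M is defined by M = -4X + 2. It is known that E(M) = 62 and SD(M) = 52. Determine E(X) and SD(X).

E(X) = -15, SD(X) = 13

From M = -4X + 2: E(M) = a·E(X) + b, so E(X) = (E(M) − b)/a = (62 − 2)/(-4) = -15.
SD(M) = |a|·SD(X), so SD(X) = 52/|-4| = 13.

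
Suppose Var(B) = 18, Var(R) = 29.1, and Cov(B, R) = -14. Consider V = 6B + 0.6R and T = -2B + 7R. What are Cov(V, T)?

Cov(V, T) = -664.98

By bilinearity, Cov(V, T) = ac·Var(B) + bd·Var(R) + (ad+bc)·Cov(B, R), with a=6, b=0.6, c=-2, d=7.
ac·Var(B) = 6·(-2)·18 = -216
bd·Var(R) = 0.6·7·29.1 = 122.22
(ad+bc)·Cov(B, R) = (40.8)·(-14) = -571.2
Cov(V, T) = -216 + 122.22 + (-571.2) = -664.98.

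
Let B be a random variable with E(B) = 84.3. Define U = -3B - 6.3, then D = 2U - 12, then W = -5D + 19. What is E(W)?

E(U) = (-3)·84.3 + (-6.3) = -259.2.
E(D) = 2·(-259.2) + (-12) = -530.4.
E(W) = (-5)·(-530.4) + 19 = 2671.

E(W) = 2671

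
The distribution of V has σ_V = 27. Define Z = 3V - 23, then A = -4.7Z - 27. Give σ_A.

σ_Z = |3|·27 = 81.
σ_A = |-4.7|·81 = 380.7.

σ_A = 380.7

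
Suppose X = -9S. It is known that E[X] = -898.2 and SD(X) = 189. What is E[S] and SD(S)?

E[S] = 99.8, SD(S) = 21

From X = -9S: E[X] = a·E[S] + b, so E[S] = (E[X] − b)/a = (-898.2 − 0)/(-9) = 99.8.
SD(X) = |a|·SD(S), so SD(S) = 189/|-9| = 21.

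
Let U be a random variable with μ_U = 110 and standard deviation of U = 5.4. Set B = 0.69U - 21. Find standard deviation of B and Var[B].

B = 0.69U - 21 is linear with a = 0.69, b = -21.
standard deviation of B = |a|·standard deviation of U = |0.69|·5.4 = 3.726.
Var[U] = 5.4² = 29.16.
Var[B] = a²·Var[U] = 0.69²·29.16 = 13.883076 (the additive constant -21 does not affect variance).

standard deviation of B = 3.726, Var[B] = 13.883076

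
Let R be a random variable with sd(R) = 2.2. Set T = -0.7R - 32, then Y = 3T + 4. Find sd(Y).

sd(Y) = 4.62

sd(T) = |-0.7|·2.2 = 1.54.
sd(Y) = |3|·1.54 = 4.62.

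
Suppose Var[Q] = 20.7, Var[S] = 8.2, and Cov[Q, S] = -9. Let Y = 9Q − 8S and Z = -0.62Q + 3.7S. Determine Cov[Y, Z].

Cov[Y, Z] = -702.566

By bilinearity, Cov[Y, Z] = ac·Var[Q] + bd·Var[S] + (ad+bc)·Cov[Q, S], with a=9, b=-8, c=-0.62, d=3.7.
ac·Var[Q] = 9·(-0.62)·20.7 = -115.506
bd·Var[S] = (-8)·3.7·8.2 = -242.72
(ad+bc)·Cov[Q, S] = (38.26)·(-9) = -344.34
Cov[Y, Z] = -115.506 + (-242.72) + (-344.34) = -702.566.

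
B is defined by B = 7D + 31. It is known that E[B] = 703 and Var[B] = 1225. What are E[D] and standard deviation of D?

From B = 7D + 31: E[B] = a·E[D] + b, so E[D] = (E[B] − b)/a = (703 − 31)/7 = 96.
standard deviation of B = √1225 = 35.
standard deviation of B = |a|·standard deviation of D, so standard deviation of D = 35/|7| = 5.

E[D] = 96, standard deviation of D = 5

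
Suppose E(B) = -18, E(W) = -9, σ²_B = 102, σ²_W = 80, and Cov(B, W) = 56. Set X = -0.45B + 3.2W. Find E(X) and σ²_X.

E(X) = (-0.45)·E(B) + 3.2·E(W) = (-0.45)·(-18) + 3.2·(-9) = -20.7.
σ²_X = a²·σ²_B + b²·σ²_W + 2ab·Cov(B, W) with a = -0.45, b = 3.2.
= (-0.45)²·102 + 3.2²·80 + 2·(-0.45)·3.2·56
= 20.655 + 819.2 + (-161.28) = 678.575.

E(X) = -20.7, σ²_X = 678.575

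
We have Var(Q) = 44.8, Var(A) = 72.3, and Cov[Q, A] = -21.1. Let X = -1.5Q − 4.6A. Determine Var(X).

Var(X) = 1339.488

Var(X) = a²·Var(Q) + b²·Var(A) + 2ab·Cov[Q, A] with a = -1.5, b = -4.6.
= (-1.5)²·44.8 + (-4.6)²·72.3 + 2·(-1.5)·(-4.6)·(-21.1)
= 100.8 + 1529.868 + (-291.18) = 1339.488.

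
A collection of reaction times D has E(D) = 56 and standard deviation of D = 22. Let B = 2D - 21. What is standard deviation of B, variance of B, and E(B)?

standard deviation of B = 44, variance of B = 1936, E(B) = 91

B = 2D - 21 is linear with a = 2, b = -21.
standard deviation of B = |a|·standard deviation of D = |2|·22 = 44.
variance of D = 22² = 484.
variance of B = a²·variance of D = 2²·484 = 1936 (the additive constant -21 does not affect variance).
E(B) = a·E(D) + b = 2·56 + (-21) = 91.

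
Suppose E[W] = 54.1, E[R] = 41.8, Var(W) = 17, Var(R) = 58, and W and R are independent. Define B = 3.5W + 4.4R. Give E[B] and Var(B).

E[B] = 373.27, Var(B) = 1331.13

E[B] = 3.5·E[W] + 4.4·E[R] = 3.5·54.1 + 4.4·41.8 = 373.27.
Var(B) = a²·Var(W) + b²·Var(R) + 2ab·covariance of W and R with a = 3.5, b = 4.4.
Independence gives covariance of W and R = 0.
= 3.5²·17 + 4.4²·58 + 2·3.5·4.4·0
= 208.25 + 1122.88 + 0 = 1331.13.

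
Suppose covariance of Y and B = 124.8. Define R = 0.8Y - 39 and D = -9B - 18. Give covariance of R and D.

covariance of R and D = -898.56

covariance of R and D = a·c·covariance of Y and B = 0.8·(-9)·124.8 = -898.56. Additive constants drop out.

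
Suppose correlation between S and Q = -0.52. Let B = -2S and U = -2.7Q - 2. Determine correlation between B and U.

Linear rescalings preserve correlation up to sign; here the slopes -2 and -2.7 have the same sign, so correlation between B and U = correlation between S and Q = -0.52.

correlation between B and U = -0.52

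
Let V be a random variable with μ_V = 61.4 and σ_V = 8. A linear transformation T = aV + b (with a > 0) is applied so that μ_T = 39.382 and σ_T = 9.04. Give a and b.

a = 1.13, b = -30

σ_T = a·σ_V (a > 0), so a = 9.04/8 = 1.13.
μ_T = a·μ_V + b, so b = 39.382 − 1.13·61.4 = -30.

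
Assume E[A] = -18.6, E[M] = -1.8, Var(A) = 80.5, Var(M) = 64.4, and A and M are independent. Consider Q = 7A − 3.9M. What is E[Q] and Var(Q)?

E[Q] = -123.18, Var(Q) = 4924.024

E[Q] = 7·E[A] + (-3.9)·E[M] = 7·(-18.6) + (-3.9)·(-1.8) = -123.18.
Var(Q) = a²·Var(A) + b²·Var(M) + 2ab·Cov[A, M] with a = 7, b = -3.9.
Independence gives Cov[A, M] = 0.
= 7²·80.5 + (-3.9)²·64.4 + 2·7·(-3.9)·0
= 3944.5 + 979.524 + 0 = 4924.024.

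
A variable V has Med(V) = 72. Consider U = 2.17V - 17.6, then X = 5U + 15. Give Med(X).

Med(U) = 2.17·72 + (-17.6) = 138.64.
Med(X) = 5·138.64 + 15 = 708.2.

Med(X) = 708.2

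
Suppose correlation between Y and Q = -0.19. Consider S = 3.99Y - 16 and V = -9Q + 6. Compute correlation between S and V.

correlation between S and V = 0.19

Linear rescalings preserve |correlation|; the slopes 3.99 and -9 have opposite signs, so the correlation flips sign: correlation between S and V = −correlation between Y and Q = 0.19.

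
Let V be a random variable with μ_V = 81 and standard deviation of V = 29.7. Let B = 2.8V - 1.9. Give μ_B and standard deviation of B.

B = 2.8V - 1.9 is linear with a = 2.8, b = -1.9.
μ_B = a·μ_V + b = 2.8·81 + (-1.9) = 224.9.
standard deviation of B = |a|·standard deviation of V = |2.8|·29.7 = 83.16.

μ_B = 224.9, standard deviation of B = 83.16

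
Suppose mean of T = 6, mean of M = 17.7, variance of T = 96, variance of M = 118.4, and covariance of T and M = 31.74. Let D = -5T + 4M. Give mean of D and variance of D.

mean of D = 40.8, variance of D = 3024.8

mean of D = (-5)·mean of T + 4·mean of M = (-5)·6 + 4·17.7 = 40.8.
variance of D = a²·variance of T + b²·variance of M + 2ab·covariance of T and M with a = -5, b = 4.
= (-5)²·96 + 4²·118.4 + 2·(-5)·4·31.74
= 2400 + 1894.4 + (-1269.6) = 3024.8.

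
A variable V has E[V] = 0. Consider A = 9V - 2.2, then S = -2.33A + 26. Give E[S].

E[A] = 9·0 + (-2.2) = -2.2.
E[S] = (-2.33)·(-2.2) + 26 = 31.126.

E[S] = 31.126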